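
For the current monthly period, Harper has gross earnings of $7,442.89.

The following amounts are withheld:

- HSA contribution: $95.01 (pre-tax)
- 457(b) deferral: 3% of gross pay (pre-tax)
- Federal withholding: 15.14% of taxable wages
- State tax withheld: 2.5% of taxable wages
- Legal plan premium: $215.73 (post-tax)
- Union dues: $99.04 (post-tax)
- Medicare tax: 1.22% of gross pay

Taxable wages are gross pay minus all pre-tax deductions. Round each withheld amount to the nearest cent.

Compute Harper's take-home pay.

$5,462.25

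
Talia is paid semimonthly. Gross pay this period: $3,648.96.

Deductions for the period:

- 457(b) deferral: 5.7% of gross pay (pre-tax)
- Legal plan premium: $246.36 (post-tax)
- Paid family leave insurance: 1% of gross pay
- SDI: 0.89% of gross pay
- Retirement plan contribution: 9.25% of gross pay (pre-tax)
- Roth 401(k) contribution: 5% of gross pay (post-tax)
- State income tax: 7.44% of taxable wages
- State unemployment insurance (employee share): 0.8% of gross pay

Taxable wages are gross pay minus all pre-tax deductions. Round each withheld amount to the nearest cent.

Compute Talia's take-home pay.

457(b) deferral: $3,648.96 × 0.057 = $207.99
Retirement plan contribution: $3,648.96 × 0.0925 = $337.53
Pre-tax total = $207.99 + $337.53 = $545.52
Taxable wages = $3,648.96 − $545.52 = $3,103.44
State income tax: $3,103.44 × 0.0744 = $230.90
Paid family leave insurance: $3,648.96 × 0.01 = $36.49
SDI: $3,648.96 × 0.0089 = $32.48
State unemployment insurance (employee share): $3,648.96 × 0.008 = $29.19
Legal plan premium: $246.36
Roth 401(k) contribution: $3,648.96 × 0.05 = $182.45
Total deductions = $207.99 + $337.53 + $230.90 + $36.49 + $32.48 + $29.19 + $246.36 + $182.45 = $1,303.39
Net pay = $3,648.96 − $1,303.39 = $2,345.57

$2,345.57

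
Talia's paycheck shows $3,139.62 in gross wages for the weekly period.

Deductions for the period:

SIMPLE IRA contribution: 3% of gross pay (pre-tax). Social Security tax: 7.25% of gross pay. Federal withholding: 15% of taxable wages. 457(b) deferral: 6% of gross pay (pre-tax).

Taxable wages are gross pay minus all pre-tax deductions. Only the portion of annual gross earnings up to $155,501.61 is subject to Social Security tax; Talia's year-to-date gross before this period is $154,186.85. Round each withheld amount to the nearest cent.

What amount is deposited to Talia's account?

$2,333.17

457(b) deferral: $3,139.62 × 0.06 = $188.38
SIMPLE IRA contribution: $3,139.62 × 0.03 = $94.19
Pre-tax total = $188.38 + $94.19 = $282.57
Taxable wages = $3,139.62 − $282.57 = $2,857.05
Federal withholding: $2,857.05 × 0.15 = $428.56
Social Security tax: only $155,501.61 − $154,186.85 = $1,314.76 of this check is subject → $1,314.76 × 0.0725 = $95.32
Total deductions = $188.38 + $94.19 + $428.56 + $95.32 = $806.45
Net pay = $3,139.62 − $806.45 = $2,333.17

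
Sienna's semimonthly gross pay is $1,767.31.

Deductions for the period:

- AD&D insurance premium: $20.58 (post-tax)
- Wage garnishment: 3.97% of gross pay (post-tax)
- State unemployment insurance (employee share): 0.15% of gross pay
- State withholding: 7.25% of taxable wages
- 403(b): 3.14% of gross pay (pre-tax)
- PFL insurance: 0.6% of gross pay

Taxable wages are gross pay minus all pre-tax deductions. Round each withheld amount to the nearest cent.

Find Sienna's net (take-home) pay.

$1,483.72

403(b): $1,767.31 × 0.0314 = $55.49
Taxable wages = $1,767.31 − $55.49 = $1,711.82
State withholding: $1,711.82 × 0.0725 = $124.11
State unemployment insurance (employee share): $1,767.31 × 0.0015 = $2.65
PFL insurance: $1,767.31 × 0.006 = $10.60
Wage garnishment: $1,767.31 × 0.0397 = $70.16
AD&D insurance premium: $20.58
Total deductions = $55.49 + $124.11 + $2.65 + $10.60 + $70.16 + $20.58 = $283.59
Net pay = $1,767.31 − $283.59 = $1,483.72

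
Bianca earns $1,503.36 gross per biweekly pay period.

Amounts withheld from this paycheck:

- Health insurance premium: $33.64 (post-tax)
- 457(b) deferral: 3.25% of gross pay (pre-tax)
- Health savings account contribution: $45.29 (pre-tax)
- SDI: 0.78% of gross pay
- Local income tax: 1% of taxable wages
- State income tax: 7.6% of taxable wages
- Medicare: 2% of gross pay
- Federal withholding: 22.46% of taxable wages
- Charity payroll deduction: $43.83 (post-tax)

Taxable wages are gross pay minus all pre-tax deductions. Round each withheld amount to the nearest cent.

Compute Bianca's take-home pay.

Health savings account contribution: $45.29
457(b) deferral: $1,503.36 × 0.0325 = $48.86
Pre-tax total = $45.29 + $48.86 = $94.15
Taxable wages = $1,503.36 − $94.15 = $1,409.21
Local income tax: $1,409.21 × 0.01 = $14.09
Federal withholding: $1,409.21 × 0.2246 = $316.51
State income tax: $1,409.21 × 0.076 = $107.10
SDI: $1,503.36 × 0.0078 = $11.73
Medicare: $1,503.36 × 0.02 = $30.07
Health insurance premium: $33.64
Charity payroll deduction: $43.83
Total deductions = $45.29 + $48.86 + $14.09 + $316.51 + $107.10 + $11.73 + $30.07 + $33.64 + $43.83 = $651.12
Net pay = $1,503.36 − $651.12 = $852.24

$852.24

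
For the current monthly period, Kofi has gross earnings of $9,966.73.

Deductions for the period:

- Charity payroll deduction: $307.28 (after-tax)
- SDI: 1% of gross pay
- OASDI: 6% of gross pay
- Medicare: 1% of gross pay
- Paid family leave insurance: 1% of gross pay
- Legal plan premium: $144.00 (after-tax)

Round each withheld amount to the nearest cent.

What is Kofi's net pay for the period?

$8,618.44

Paid family leave insurance: $9,966.73 × 0.01 = $99.67
Medicare: $9,966.73 × 0.01 = $99.67
SDI: $9,966.73 × 0.01 = $99.67
OASDI: $9,966.73 × 0.06 = $598.00
Charity payroll deduction: $307.28
Legal plan premium: $144.00
Total deductions = $99.67 + $99.67 + $99.67 + $598.00 + $307.28 + $144.00 = $1,348.29
Net pay = $9,966.73 − $1,348.29 = $8,618.44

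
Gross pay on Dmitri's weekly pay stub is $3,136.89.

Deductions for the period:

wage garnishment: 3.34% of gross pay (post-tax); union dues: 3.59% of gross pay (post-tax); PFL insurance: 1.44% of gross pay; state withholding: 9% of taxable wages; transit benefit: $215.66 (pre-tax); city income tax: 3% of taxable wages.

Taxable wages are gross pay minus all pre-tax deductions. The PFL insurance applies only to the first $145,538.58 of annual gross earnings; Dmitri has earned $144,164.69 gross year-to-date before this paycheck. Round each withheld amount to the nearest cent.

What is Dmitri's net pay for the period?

$2,333.52

Transit benefit: $215.66
Taxable wages = $3,136.89 − $215.66 = $2,921.23
City income tax: $2,921.23 × 0.03 = $87.64
State withholding: $2,921.23 × 0.09 = $262.91
PFL insurance: only $145,538.58 − $144,164.69 = $1,373.89 of this check is subject → $1,373.89 × 0.0144 = $19.78
Union dues: $3,136.89 × 0.0359 = $112.61
Wage garnishment: $3,136.89 × 0.0334 = $104.77
Total deductions = $215.66 + $87.64 + $262.91 + $19.78 + $112.61 + $104.77 = $803.37
Net pay = $3,136.89 − $803.37 = $2,333.52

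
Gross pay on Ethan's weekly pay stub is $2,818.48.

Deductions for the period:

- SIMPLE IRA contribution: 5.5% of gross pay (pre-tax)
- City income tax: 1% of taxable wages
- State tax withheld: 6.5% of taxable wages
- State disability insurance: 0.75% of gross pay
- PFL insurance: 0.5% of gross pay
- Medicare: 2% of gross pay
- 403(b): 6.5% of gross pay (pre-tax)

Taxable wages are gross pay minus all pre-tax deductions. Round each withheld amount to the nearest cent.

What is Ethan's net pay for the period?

403(b): $2,818.48 × 0.065 = $183.20
SIMPLE IRA contribution: $2,818.48 × 0.055 = $155.02
Pre-tax total = $183.20 + $155.02 = $338.22
Taxable wages = $2,818.48 − $338.22 = $2,480.26
State tax withheld: $2,480.26 × 0.065 = $161.22
City income tax: $2,480.26 × 0.01 = $24.80
State disability insurance: $2,818.48 × 0.0075 = $21.14
Medicare: $2,818.48 × 0.02 = $56.37
PFL insurance: $2,818.48 × 0.005 = $14.09
Total deductions = $183.20 + $155.02 + $161.22 + $24.80 + $21.14 + $56.37 + $14.09 = $615.84
Net pay = $2,818.48 − $615.84 = $2,202.64

$2,202.64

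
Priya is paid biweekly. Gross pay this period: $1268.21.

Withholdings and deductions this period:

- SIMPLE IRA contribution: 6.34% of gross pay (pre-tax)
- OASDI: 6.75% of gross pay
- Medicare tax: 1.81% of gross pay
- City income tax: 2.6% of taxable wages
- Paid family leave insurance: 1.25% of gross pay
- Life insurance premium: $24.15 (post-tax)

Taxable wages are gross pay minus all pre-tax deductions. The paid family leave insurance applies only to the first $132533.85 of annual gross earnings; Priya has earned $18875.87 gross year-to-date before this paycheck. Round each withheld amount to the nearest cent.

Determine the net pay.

$1008.38

SIMPLE IRA contribution: $1268.21 × 0.0634 = $80.40
Taxable wages = $1268.21 − $80.40 = $1187.81
City income tax: $1187.81 × 0.026 = $30.88
Paid family leave insurance: cap not yet reached, full $1268.21 is subject → $1268.21 × 0.0125 = $15.85
Medicare tax: $1268.21 × 0.0181 = $22.95
OASDI: $1268.21 × 0.0675 = $85.60
Life insurance premium: $24.15
Total deductions = $80.40 + $30.88 + $15.85 + $22.95 + $85.60 + $24.15 = $259.83
Net pay = $1268.21 − $259.83 = $1008.38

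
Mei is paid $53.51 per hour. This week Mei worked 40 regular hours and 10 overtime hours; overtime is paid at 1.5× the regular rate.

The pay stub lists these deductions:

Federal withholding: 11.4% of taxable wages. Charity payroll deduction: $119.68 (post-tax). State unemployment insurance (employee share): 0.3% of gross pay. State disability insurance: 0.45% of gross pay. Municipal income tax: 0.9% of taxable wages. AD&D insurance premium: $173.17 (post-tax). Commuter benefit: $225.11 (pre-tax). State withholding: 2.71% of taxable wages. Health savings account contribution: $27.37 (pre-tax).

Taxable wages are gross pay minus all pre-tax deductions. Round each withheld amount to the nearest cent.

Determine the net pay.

Regular pay: 40 × $53.51 = $2,140.40
Overtime pay: 10 × $53.51 × 1.5 = $802.65
Gross pay = $2,140.40 + $802.65 = $2,943.05
Commuter benefit: $225.11
Health savings account contribution: $27.37
Pre-tax total = $225.11 + $27.37 = $252.48
Taxable wages = $2,943.05 − $252.48 = $2,690.57
Municipal income tax: $2,690.57 × 0.009 = $24.22
State withholding: $2,690.57 × 0.0271 = $72.91
Federal withholding: $2,690.57 × 0.114 = $306.72
State disability insurance: $2,943.05 × 0.0045 = $13.24
State unemployment insurance (employee share): $2,943.05 × 0.003 = $8.83
Charity payroll deduction: $119.68
AD&D insurance premium: $173.17
Total deductions = $225.11 + $27.37 + $24.22 + $72.91 + $306.72 + $13.24 + $8.83 + $119.68 + $173.17 = $971.25
Net pay = $2,943.05 − $971.25 = $1,971.80

$1,971.80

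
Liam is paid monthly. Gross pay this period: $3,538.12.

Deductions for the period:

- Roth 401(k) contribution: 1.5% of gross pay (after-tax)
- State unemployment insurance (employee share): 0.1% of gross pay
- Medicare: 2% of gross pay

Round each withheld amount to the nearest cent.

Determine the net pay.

$3,410.75

Medicare: $3,538.12 × 0.02 = $70.76
State unemployment insurance (employee share): $3,538.12 × 0.001 = $3.54
Roth 401(k) contribution: $3,538.12 × 0.015 = $53.07
Total deductions = $70.76 + $3.54 + $53.07 = $127.37
Net pay = $3,538.12 − $127.37 = $3,410.75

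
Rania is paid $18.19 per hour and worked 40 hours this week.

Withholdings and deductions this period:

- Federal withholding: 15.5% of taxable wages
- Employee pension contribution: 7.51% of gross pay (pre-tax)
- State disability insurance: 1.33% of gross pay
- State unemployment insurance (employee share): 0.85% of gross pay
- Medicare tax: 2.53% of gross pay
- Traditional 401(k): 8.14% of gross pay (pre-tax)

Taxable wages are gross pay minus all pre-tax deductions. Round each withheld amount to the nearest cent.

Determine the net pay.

$484.33

Gross pay: 40 × $18.19 = $727.60
Employee pension contribution: $727.60 × 0.0751 = $54.64
Traditional 401(k): $727.60 × 0.0814 = $59.23
Pre-tax total = $54.64 + $59.23 = $113.87
Taxable wages = $727.60 − $113.87 = $613.73
Federal withholding: $613.73 × 0.155 = $95.13
Medicare tax: $727.60 × 0.0253 = $18.41
State unemployment insurance (employee share): $727.60 × 0.0085 = $6.18
State disability insurance: $727.60 × 0.0133 = $9.68
Total deductions = $54.64 + $59.23 + $95.13 + $18.41 + $6.18 + $9.68 = $243.27
Net pay = $727.60 − $243.27 = $484.33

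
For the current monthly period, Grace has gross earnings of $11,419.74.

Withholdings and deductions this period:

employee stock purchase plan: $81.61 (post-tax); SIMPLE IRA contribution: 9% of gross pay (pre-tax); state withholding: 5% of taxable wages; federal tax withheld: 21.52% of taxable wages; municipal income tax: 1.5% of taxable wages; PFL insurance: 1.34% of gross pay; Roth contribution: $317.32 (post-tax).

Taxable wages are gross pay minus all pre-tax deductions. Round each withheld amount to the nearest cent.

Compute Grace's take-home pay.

SIMPLE IRA contribution: $11,419.74 × 0.09 = $1,027.78
Taxable wages = $11,419.74 − $1,027.78 = $10,391.96
Municipal income tax: $10,391.96 × 0.015 = $155.88
Federal tax withheld: $10,391.96 × 0.2152 = $2,236.35
State withholding: $10,391.96 × 0.05 = $519.60
PFL insurance: $11,419.74 × 0.0134 = $153.02
Roth contribution: $317.32
Employee stock purchase plan: $81.61
Total deductions = $1,027.78 + $155.88 + $2,236.35 + $519.60 + $153.02 + $317.32 + $81.61 = $4,491.56
Net pay = $11,419.74 − $4,491.56 = $6,928.18

$6,928.18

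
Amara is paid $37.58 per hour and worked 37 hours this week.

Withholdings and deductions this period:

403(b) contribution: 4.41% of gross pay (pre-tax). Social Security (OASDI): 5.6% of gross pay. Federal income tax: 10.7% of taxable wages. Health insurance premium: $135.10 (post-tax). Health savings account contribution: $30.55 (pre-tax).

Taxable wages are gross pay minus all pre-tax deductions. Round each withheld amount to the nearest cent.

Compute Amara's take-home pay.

Gross pay: 37 × $37.58 = $1,390.46
Health savings account contribution: $30.55
403(b) contribution: $1,390.46 × 0.0441 = $61.32
Pre-tax total = $30.55 + $61.32 = $91.87
Taxable wages = $1,390.46 − $91.87 = $1,298.59
Federal income tax: $1,298.59 × 0.107 = $138.95
Social Security (OASDI): $1,390.46 × 0.056 = $77.87
Health insurance premium: $135.10
Total deductions = $30.55 + $61.32 + $138.95 + $77.87 + $135.10 = $443.79
Net pay = $1,390.46 − $443.79 = $946.67

$946.67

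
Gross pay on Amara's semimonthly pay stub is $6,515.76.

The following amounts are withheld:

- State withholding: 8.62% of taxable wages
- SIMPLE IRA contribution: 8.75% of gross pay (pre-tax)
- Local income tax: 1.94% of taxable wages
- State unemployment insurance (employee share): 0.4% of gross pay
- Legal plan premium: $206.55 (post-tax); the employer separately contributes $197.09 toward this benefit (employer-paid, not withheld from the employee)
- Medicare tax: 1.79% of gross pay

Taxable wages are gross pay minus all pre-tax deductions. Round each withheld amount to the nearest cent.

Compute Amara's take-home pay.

$4,968.53

SIMPLE IRA contribution: $6,515.76 × 0.0875 = $570.13
Taxable wages = $6,515.76 − $570.13 = $5,945.63
State withholding: $5,945.63 × 0.0862 = $512.51
Local income tax: $5,945.63 × 0.0194 = $115.35
Medicare tax: $6,515.76 × 0.0179 = $116.63
State unemployment insurance (employee share): $6,515.76 × 0.004 = $26.06
Legal plan premium: $206.55
(Employer's $197.09 toward legal plan premium is not withheld from the employee.)
Total deductions = $570.13 + $512.51 + $115.35 + $116.63 + $26.06 + $206.55 = $1,547.23
Net pay = $6,515.76 − $1,547.23 = $4,968.53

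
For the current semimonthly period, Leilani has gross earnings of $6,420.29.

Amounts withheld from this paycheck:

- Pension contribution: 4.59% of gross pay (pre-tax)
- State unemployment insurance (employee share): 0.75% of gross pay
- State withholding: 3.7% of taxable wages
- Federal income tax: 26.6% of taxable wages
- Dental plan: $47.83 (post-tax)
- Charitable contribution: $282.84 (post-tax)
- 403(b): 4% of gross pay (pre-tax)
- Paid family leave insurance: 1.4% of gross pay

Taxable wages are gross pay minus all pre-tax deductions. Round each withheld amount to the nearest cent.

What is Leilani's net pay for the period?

$3,621.84

403(b): $6,420.29 × 0.04 = $256.81
Pension contribution: $6,420.29 × 0.0459 = $294.69
Pre-tax total = $256.81 + $294.69 = $551.50
Taxable wages = $6,420.29 − $551.50 = $5,868.79
State withholding: $5,868.79 × 0.037 = $217.15
Federal income tax: $5,868.79 × 0.266 = $1,561.10
Paid family leave insurance: $6,420.29 × 0.014 = $89.88
State unemployment insurance (employee share): $6,420.29 × 0.0075 = $48.15
Charitable contribution: $282.84
Dental plan: $47.83
Total deductions = $256.81 + $294.69 + $217.15 + $1,561.10 + $89.88 + $48.15 + $282.84 + $47.83 = $2,798.45
Net pay = $6,420.29 − $2,798.45 = $3,621.84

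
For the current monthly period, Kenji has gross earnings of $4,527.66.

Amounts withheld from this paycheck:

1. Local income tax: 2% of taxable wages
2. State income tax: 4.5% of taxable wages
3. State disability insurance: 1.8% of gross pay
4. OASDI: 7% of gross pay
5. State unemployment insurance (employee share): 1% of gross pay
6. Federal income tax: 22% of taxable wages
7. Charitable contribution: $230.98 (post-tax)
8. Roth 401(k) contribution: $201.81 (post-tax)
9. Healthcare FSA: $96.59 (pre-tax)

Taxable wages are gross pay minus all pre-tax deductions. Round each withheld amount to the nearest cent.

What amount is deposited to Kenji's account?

$2,291.70

Healthcare FSA: $96.59
Taxable wages = $4,527.66 − $96.59 = $4,431.07
State income tax: $4,431.07 × 0.045 = $199.40
Local income tax: $4,431.07 × 0.02 = $88.62
Federal income tax: $4,431.07 × 0.22 = $974.84
OASDI: $4,527.66 × 0.07 = $316.94
State disability insurance: $4,527.66 × 0.018 = $81.50
State unemployment insurance (employee share): $4,527.66 × 0.01 = $45.28
Charitable contribution: $230.98
Roth 401(k) contribution: $201.81
Total deductions = $96.59 + $199.40 + $88.62 + $974.84 + $316.94 + $81.50 + $45.28 + $230.98 + $201.81 = $2,235.96
Net pay = $4,527.66 − $2,235.96 = $2,291.70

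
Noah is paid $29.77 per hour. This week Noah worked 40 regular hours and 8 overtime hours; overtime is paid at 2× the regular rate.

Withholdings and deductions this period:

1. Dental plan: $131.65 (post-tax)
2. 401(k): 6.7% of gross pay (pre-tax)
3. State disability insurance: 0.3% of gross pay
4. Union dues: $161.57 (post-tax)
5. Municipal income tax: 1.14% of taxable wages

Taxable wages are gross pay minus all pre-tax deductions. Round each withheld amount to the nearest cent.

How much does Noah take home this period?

$1239.47

Regular pay: 40 × $29.77 = $1190.80
Overtime pay: 8 × $29.77 × 2 = $476.32
Gross pay = $1190.80 + $476.32 = $1667.12
401(k): $1667.12 × 0.067 = $111.70
Taxable wages = $1667.12 − $111.70 = $1555.42
Municipal income tax: $1555.42 × 0.0114 = $17.73
State disability insurance: $1667.12 × 0.003 = $5.00
Dental plan: $131.65
Union dues: $161.57
Total deductions = $111.70 + $17.73 + $5.00 + $131.65 + $161.57 = $427.65
Net pay = $1667.12 − $427.65 = $1239.47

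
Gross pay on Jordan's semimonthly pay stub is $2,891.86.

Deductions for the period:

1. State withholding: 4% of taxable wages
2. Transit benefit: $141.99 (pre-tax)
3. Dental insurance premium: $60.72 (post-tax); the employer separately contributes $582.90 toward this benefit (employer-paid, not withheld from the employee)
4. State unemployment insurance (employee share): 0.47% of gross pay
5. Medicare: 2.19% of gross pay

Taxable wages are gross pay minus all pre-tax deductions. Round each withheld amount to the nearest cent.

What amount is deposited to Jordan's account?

$2,502.24

Transit benefit: $141.99
Taxable wages = $2,891.86 − $141.99 = $2,749.87
State withholding: $2,749.87 × 0.04 = $109.99
Medicare: $2,891.86 × 0.0219 = $63.33
State unemployment insurance (employee share): $2,891.86 × 0.0047 = $13.59
Dental insurance premium: $60.72
(Employer's $582.90 toward dental insurance premium is not withheld from the employee.)
Total deductions = $141.99 + $109.99 + $63.33 + $13.59 + $60.72 = $389.62
Net pay = $2,891.86 − $389.62 = $2,502.24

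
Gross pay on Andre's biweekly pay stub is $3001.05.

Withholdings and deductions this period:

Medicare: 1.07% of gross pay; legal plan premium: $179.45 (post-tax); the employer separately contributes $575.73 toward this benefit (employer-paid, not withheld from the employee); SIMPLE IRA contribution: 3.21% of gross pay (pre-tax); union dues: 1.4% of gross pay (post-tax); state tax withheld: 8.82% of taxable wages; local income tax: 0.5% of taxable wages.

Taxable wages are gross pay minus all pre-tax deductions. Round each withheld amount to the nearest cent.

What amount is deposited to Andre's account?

$2380.43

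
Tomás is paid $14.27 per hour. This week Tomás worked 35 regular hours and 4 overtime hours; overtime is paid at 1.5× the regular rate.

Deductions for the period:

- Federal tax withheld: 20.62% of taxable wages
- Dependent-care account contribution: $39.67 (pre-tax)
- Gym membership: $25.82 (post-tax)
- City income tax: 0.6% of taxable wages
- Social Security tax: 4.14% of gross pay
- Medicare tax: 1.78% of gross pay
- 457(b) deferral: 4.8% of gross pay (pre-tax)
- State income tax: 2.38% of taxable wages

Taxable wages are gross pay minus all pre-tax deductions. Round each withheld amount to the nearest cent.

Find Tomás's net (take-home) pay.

Regular pay: 35 × $14.27 = $499.45
Overtime pay: 4 × $14.27 × 1.5 = $85.62
Gross pay = $499.45 + $85.62 = $585.07
457(b) deferral: $585.07 × 0.048 = $28.08
Dependent-care account contribution: $39.67
Pre-tax total = $28.08 + $39.67 = $67.75
Taxable wages = $585.07 − $67.75 = $517.32
State income tax: $517.32 × 0.0238 = $12.31
City income tax: $517.32 × 0.006 = $3.10
Federal tax withheld: $517.32 × 0.2062 = $106.67
Social Security tax: $585.07 × 0.0414 = $24.22
Medicare tax: $585.07 × 0.0178 = $10.41
Gym membership: $25.82
Total deductions = $28.08 + $39.67 + $12.31 + $3.10 + $106.67 + $24.22 + $10.41 + $25.82 = $250.28
Net pay = $585.07 − $250.28 = $334.79

$334.79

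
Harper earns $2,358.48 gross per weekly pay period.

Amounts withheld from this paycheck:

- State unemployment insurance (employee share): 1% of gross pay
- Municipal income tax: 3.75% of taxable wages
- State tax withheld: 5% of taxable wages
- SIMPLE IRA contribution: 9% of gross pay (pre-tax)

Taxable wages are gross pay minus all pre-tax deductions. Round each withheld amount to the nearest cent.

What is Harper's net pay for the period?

$1,934.85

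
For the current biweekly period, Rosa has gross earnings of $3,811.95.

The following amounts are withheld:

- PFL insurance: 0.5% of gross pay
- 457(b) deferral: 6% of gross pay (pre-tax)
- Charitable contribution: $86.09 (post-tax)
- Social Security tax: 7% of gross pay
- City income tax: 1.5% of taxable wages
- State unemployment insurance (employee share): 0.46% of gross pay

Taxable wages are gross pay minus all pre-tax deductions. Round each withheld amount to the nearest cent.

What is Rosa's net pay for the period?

$3,139.96

457(b) deferral: $3,811.95 × 0.06 = $228.72
Taxable wages = $3,811.95 − $228.72 = $3,583.23
City income tax: $3,583.23 × 0.015 = $53.75
Social Security tax: $3,811.95 × 0.07 = $266.84
State unemployment insurance (employee share): $3,811.95 × 0.0046 = $17.53
PFL insurance: $3,811.95 × 0.005 = $19.06
Charitable contribution: $86.09
Total deductions = $228.72 + $53.75 + $266.84 + $17.53 + $19.06 + $86.09 = $671.99
Net pay = $3,811.95 − $671.99 = $3,139.96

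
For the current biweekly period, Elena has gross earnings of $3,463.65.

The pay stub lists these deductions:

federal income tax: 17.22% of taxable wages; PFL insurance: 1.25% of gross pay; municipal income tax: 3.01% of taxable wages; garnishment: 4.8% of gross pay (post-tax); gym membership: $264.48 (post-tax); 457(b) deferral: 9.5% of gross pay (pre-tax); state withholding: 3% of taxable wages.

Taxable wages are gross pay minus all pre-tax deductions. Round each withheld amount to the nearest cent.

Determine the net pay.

$1,932.39

457(b) deferral: $3,463.65 × 0.095 = $329.05
Taxable wages = $3,463.65 − $329.05 = $3,134.60
Municipal income tax: $3,134.60 × 0.0301 = $94.35
State withholding: $3,134.60 × 0.03 = $94.04
Federal income tax: $3,134.60 × 0.1722 = $539.78
PFL insurance: $3,463.65 × 0.0125 = $43.30
Garnishment: $3,463.65 × 0.048 = $166.26
Gym membership: $264.48
Total deductions = $329.05 + $94.35 + $94.04 + $539.78 + $43.30 + $166.26 + $264.48 = $1,531.26
Net pay = $3,463.65 − $1,531.26 = $1,932.39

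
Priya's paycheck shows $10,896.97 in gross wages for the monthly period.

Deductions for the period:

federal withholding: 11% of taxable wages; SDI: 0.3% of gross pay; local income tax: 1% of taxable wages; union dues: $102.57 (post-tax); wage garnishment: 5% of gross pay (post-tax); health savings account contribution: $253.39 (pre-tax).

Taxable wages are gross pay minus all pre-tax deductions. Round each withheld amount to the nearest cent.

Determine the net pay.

Health savings account contribution: $253.39
Taxable wages = $10,896.97 − $253.39 = $10,643.58
Federal withholding: $10,643.58 × 0.11 = $1,170.79
Local income tax: $10,643.58 × 0.01 = $106.44
SDI: $10,896.97 × 0.003 = $32.69
Union dues: $102.57
Wage garnishment: $10,896.97 × 0.05 = $544.85
Total deductions = $253.39 + $1,170.79 + $106.44 + $32.69 + $102.57 + $544.85 = $2,210.73
Net pay = $10,896.97 − $2,210.73 = $8,686.24

$8,686.24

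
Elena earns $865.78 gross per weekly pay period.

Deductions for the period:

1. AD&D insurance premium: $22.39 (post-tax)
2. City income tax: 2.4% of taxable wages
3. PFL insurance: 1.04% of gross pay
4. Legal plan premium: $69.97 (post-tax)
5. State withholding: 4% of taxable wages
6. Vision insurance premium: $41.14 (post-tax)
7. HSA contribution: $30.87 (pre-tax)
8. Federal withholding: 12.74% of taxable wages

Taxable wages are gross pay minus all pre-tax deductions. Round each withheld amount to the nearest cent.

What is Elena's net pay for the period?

HSA contribution: $30.87
Taxable wages = $865.78 − $30.87 = $834.91
City income tax: $834.91 × 0.024 = $20.04
State withholding: $834.91 × 0.04 = $33.40
Federal withholding: $834.91 × 0.1274 = $106.37
PFL insurance: $865.78 × 0.0104 = $9.00
AD&D insurance premium: $22.39
Legal plan premium: $69.97
Vision insurance premium: $41.14
Total deductions = $30.87 + $20.04 + $33.40 + $106.37 + $9.00 + $22.39 + $69.97 + $41.14 = $333.18
Net pay = $865.78 − $333.18 = $532.60

$532.60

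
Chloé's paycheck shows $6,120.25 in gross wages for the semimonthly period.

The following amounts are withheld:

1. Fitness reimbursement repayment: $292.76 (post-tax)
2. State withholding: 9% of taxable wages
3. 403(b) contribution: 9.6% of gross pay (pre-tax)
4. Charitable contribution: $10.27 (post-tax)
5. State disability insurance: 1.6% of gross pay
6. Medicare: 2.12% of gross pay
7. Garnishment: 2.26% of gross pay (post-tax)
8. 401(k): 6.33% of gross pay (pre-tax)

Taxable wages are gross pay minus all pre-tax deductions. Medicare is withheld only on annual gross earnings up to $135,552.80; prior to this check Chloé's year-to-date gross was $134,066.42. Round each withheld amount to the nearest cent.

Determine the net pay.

$4,111.44

401(k): $6,120.25 × 0.0633 = $387.41
403(b) contribution: $6,120.25 × 0.096 = $587.54
Pre-tax total = $387.41 + $587.54 = $974.95
Taxable wages = $6,120.25 − $974.95 = $5,145.30
State withholding: $5,145.30 × 0.09 = $463.08
State disability insurance: $6,120.25 × 0.016 = $97.92
Medicare: only $135,552.80 − $134,066.42 = $1,486.38 of this check is subject → $1,486.38 × 0.0212 = $31.51
Fitness reimbursement repayment: $292.76
Garnishment: $6,120.25 × 0.0226 = $138.32
Charitable contribution: $10.27
Total deductions = $387.41 + $587.54 + $463.08 + $97.92 + $31.51 + $292.76 + $138.32 + $10.27 = $2,008.81
Net pay = $6,120.25 − $2,008.81 = $4,111.44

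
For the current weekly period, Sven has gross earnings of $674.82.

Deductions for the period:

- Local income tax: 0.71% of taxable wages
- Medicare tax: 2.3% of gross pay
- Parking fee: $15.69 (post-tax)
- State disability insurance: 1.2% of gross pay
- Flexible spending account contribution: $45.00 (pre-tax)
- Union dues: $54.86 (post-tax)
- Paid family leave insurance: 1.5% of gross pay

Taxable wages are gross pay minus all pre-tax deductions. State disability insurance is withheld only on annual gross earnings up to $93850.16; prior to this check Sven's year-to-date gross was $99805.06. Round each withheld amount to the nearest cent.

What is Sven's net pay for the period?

$529.16

Flexible spending account contribution: $45.00
Taxable wages = $674.82 − $45.00 = $629.82
Local income tax: $629.82 × 0.0071 = $4.47
State disability insurance: annual cap $93850.16 already reached (YTD $99805.06), so $0.00
Medicare tax: $674.82 × 0.023 = $15.52
Paid family leave insurance: $674.82 × 0.015 = $10.12
Parking fee: $15.69
Union dues: $54.86
Total deductions = $45.00 + $4.47 + $0.00 + $15.52 + $10.12 + $15.69 + $54.86 = $145.66
Net pay = $674.82 − $145.66 = $529.16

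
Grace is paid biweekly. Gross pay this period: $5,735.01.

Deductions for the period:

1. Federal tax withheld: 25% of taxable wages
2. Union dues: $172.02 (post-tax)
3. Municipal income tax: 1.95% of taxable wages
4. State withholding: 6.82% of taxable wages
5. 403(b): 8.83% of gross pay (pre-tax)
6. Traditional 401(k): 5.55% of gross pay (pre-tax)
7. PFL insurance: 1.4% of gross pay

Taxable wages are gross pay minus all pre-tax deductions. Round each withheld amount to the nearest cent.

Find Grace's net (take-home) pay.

$2,999.80

Traditional 401(k): $5,735.01 × 0.0555 = $318.29
403(b): $5,735.01 × 0.0883 = $506.40
Pre-tax total = $318.29 + $506.40 = $824.69
Taxable wages = $5,735.01 − $824.69 = $4,910.32
Federal tax withheld: $4,910.32 × 0.25 = $1,227.58
Municipal income tax: $4,910.32 × 0.0195 = $95.75
State withholding: $4,910.32 × 0.0682 = $334.88
PFL insurance: $5,735.01 × 0.014 = $80.29
Union dues: $172.02
Total deductions = $318.29 + $506.40 + $1,227.58 + $95.75 + $334.88 + $80.29 + $172.02 = $2,735.21
Net pay = $5,735.01 − $2,735.21 = $2,999.80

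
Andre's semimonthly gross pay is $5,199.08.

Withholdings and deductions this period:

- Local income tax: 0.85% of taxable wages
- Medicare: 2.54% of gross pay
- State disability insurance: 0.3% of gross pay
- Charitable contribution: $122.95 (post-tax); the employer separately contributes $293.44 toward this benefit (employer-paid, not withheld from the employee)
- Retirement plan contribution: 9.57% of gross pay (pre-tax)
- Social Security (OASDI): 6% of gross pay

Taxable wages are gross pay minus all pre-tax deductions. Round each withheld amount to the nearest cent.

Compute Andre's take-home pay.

$4,079.02

Retirement plan contribution: $5,199.08 × 0.0957 = $497.55
Taxable wages = $5,199.08 − $497.55 = $4,701.53
Local income tax: $4,701.53 × 0.0085 = $39.96
State disability insurance: $5,199.08 × 0.003 = $15.60
Social Security (OASDI): $5,199.08 × 0.06 = $311.94
Medicare: $5,199.08 × 0.0254 = $132.06
Charitable contribution: $122.95
(Employer's $293.44 toward charitable contribution is not withheld from the employee.)
Total deductions = $497.55 + $39.96 + $15.60 + $311.94 + $132.06 + $122.95 = $1,120.06
Net pay = $5,199.08 − $1,120.06 = $4,079.02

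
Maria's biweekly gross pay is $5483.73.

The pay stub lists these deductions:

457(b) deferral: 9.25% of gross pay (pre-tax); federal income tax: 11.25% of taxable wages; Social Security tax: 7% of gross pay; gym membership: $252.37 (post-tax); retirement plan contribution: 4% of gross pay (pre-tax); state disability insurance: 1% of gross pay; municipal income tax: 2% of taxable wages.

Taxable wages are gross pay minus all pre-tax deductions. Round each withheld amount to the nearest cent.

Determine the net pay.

$3435.74

457(b) deferral: $5483.73 × 0.0925 = $507.25
Retirement plan contribution: $5483.73 × 0.04 = $219.35
Pre-tax total = $507.25 + $219.35 = $726.60
Taxable wages = $5483.73 − $726.60 = $4757.13
Federal income tax: $4757.13 × 0.1125 = $535.18
Municipal income tax: $4757.13 × 0.02 = $95.14
Social Security tax: $5483.73 × 0.07 = $383.86
State disability insurance: $5483.73 × 0.01 = $54.84
Gym membership: $252.37
Total deductions = $507.25 + $219.35 + $535.18 + $95.14 + $383.86 + $54.84 + $252.37 = $2047.99
Net pay = $5483.73 − $2047.99 = $3435.74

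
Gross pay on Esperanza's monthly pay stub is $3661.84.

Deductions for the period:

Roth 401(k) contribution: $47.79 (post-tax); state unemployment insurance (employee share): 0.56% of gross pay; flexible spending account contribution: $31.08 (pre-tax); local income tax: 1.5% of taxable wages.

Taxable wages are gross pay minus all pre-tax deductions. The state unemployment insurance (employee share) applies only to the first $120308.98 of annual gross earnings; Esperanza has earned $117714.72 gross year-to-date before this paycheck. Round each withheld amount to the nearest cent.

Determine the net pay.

Flexible spending account contribution: $31.08
Taxable wages = $3661.84 − $31.08 = $3630.76
Local income tax: $3630.76 × 0.015 = $54.46
State unemployment insurance (employee share): only $120308.98 − $117714.72 = $2594.26 of this check is subject → $2594.26 × 0.0056 = $14.53
Roth 401(k) contribution: $47.79
Total deductions = $31.08 + $54.46 + $14.53 + $47.79 = $147.86
Net pay = $3661.84 − $147.86 = $3513.98

$3513.98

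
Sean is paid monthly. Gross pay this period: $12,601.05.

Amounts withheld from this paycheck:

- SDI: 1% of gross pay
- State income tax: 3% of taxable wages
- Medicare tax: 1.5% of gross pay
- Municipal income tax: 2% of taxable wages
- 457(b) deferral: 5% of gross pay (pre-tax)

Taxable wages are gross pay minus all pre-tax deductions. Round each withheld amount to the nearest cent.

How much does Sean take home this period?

457(b) deferral: $12,601.05 × 0.05 = $630.05
Taxable wages = $12,601.05 − $630.05 = $11,971.00
State income tax: $11,971.00 × 0.03 = $359.13
Municipal income tax: $11,971.00 × 0.02 = $239.42
Medicare tax: $12,601.05 × 0.015 = $189.02
SDI: $12,601.05 × 0.01 = $126.01
Total deductions = $630.05 + $359.13 + $239.42 + $189.02 + $126.01 = $1,543.63
Net pay = $12,601.05 − $1,543.63 = $11,057.42

$11,057.42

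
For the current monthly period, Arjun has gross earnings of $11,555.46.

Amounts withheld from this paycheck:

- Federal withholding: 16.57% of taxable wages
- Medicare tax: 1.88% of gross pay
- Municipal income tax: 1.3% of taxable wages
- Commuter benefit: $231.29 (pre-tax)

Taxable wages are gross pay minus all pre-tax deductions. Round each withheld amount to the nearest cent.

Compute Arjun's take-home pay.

$9,083.31

Commuter benefit: $231.29
Taxable wages = $11,555.46 − $231.29 = $11,324.17
Federal withholding: $11,324.17 × 0.1657 = $1,876.41
Municipal income tax: $11,324.17 × 0.013 = $147.21
Medicare tax: $11,555.46 × 0.0188 = $217.24
Total deductions = $231.29 + $1,876.41 + $147.21 + $217.24 = $2,472.15
Net pay = $11,555.46 − $2,472.15 = $9,083.31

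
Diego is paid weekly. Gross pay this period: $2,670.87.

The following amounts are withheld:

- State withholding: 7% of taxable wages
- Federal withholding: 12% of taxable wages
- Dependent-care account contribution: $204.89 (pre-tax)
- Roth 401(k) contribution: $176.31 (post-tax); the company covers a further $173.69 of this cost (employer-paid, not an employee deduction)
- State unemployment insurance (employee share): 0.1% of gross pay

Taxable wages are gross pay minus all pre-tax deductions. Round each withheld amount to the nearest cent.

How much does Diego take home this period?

$1,818.46

Dependent-care account contribution: $204.89
Taxable wages = $2,670.87 − $204.89 = $2,465.98
State withholding: $2,465.98 × 0.07 = $172.62
Federal withholding: $2,465.98 × 0.12 = $295.92
State unemployment insurance (employee share): $2,670.87 × 0.001 = $2.67
Roth 401(k) contribution: $176.31
(Employer's $173.69 toward Roth 401(k) contribution is not withheld from the employee.)
Total deductions = $204.89 + $172.62 + $295.92 + $2.67 + $176.31 = $852.41
Net pay = $2,670.87 − $852.41 = $1,818.46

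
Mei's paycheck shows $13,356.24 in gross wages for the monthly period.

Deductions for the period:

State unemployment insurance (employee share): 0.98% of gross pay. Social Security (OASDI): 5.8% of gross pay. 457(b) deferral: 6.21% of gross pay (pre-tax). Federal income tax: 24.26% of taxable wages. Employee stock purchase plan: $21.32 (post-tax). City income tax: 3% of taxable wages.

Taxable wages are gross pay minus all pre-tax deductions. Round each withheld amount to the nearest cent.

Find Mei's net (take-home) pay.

$8,185.14

457(b) deferral: $13,356.24 × 0.0621 = $829.42
Taxable wages = $13,356.24 − $829.42 = $12,526.82
Federal income tax: $12,526.82 × 0.2426 = $3,039.01
City income tax: $12,526.82 × 0.03 = $375.80
Social Security (OASDI): $13,356.24 × 0.058 = $774.66
State unemployment insurance (employee share): $13,356.24 × 0.0098 = $130.89
Employee stock purchase plan: $21.32
Total deductions = $829.42 + $3,039.01 + $375.80 + $774.66 + $130.89 + $21.32 = $5,171.10
Net pay = $13,356.24 − $5,171.10 = $8,185.14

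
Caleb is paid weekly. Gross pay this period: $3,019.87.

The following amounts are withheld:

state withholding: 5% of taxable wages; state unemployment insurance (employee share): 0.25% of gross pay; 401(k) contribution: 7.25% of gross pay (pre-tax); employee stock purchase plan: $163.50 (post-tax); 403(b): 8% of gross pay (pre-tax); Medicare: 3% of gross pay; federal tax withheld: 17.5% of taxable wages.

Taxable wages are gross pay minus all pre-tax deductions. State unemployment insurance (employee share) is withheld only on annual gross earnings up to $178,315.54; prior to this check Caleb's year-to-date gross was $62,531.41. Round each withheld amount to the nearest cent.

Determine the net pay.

$1,721.84

403(b): $3,019.87 × 0.08 = $241.59
401(k) contribution: $3,019.87 × 0.0725 = $218.94
Pre-tax total = $241.59 + $218.94 = $460.53
Taxable wages = $3,019.87 − $460.53 = $2,559.34
State withholding: $2,559.34 × 0.05 = $127.97
Federal tax withheld: $2,559.34 × 0.175 = $447.88
Medicare: $3,019.87 × 0.03 = $90.60
State unemployment insurance (employee share): cap not yet reached, full $3,019.87 is subject → $3,019.87 × 0.0025 = $7.55
Employee stock purchase plan: $163.50
Total deductions = $241.59 + $218.94 + $127.97 + $447.88 + $90.60 + $7.55 + $163.50 = $1,298.03
Net pay = $3,019.87 − $1,298.03 = $1,721.84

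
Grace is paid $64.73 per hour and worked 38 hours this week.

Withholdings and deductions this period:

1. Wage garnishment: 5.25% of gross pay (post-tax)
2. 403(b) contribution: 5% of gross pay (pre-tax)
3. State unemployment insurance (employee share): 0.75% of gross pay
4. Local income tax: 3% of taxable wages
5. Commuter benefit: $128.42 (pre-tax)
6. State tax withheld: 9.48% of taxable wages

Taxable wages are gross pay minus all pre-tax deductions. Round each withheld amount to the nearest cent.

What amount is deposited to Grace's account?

$1,785.14

Gross pay: 38 × $64.73 = $2,459.74
403(b) contribution: $2,459.74 × 0.05 = $122.99
Commuter benefit: $128.42
Pre-tax total = $122.99 + $128.42 = $251.41
Taxable wages = $2,459.74 − $251.41 = $2,208.33
Local income tax: $2,208.33 × 0.03 = $66.25
State tax withheld: $2,208.33 × 0.0948 = $209.35
State unemployment insurance (employee share): $2,459.74 × 0.0075 = $18.45
Wage garnishment: $2,459.74 × 0.0525 = $129.14
Total deductions = $122.99 + $128.42 + $66.25 + $209.35 + $18.45 + $129.14 = $674.60
Net pay = $2,459.74 − $674.60 = $1,785.14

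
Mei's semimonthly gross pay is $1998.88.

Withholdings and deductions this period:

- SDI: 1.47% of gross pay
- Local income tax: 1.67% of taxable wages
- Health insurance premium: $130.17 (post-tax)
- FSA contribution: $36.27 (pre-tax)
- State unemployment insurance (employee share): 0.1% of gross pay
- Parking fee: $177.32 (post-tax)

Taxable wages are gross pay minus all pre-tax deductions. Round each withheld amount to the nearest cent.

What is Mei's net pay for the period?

$1590.96

FSA contribution: $36.27
Taxable wages = $1998.88 − $36.27 = $1962.61
Local income tax: $1962.61 × 0.0167 = $32.78
State unemployment insurance (employee share): $1998.88 × 0.001 = $2.00
SDI: $1998.88 × 0.0147 = $29.38
Parking fee: $177.32
Health insurance premium: $130.17
Total deductions = $36.27 + $32.78 + $2.00 + $29.38 + $177.32 + $130.17 = $407.92
Net pay = $1998.88 − $407.92 = $1590.96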